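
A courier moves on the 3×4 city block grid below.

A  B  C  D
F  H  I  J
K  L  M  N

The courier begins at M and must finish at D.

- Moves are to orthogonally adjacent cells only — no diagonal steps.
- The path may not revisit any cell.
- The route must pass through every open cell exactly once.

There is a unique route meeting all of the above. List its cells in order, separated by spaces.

M N J I H L K F A B C D

Need to visit all 12 open cells exactly once, starting at M and ending at D.
Cell A has only two open neighbours (F and B), so the path must pass straight through it: one of those is the cell it's entered from and the other is where it exits.
Route from M: right 1 to N, up 1 to J, left 2 to H, down 1 to L, left 1 to K, up 2 to A, right 3 to D — 11 moves in all.
Check: all 12 open cells covered.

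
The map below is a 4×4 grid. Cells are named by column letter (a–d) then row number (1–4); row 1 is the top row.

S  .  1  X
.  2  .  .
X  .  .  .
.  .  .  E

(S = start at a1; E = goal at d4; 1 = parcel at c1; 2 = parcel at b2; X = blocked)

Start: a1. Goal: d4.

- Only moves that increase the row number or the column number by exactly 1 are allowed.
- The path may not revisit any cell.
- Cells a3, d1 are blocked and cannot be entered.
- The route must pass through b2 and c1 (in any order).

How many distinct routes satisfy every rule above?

A right/down-only route from a1 to d4 makes exactly 3 down-moves and 3 right-moves in some order.
With no other constraints that would be C(6,3) = 20 routes.
b2 is below but to the left of c1: going c1 → b2 would need a leftward move and b2 → c1 an upward move, so no right/down-only route can visit both required cells.
No route satisfies every constraint, so the count is 0.

0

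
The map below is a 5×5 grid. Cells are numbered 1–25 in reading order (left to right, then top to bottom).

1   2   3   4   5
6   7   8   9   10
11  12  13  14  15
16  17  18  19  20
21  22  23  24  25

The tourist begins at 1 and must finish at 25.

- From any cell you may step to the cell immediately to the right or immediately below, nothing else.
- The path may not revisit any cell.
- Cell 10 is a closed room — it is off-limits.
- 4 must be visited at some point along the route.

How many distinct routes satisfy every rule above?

A right/down-only route from 1 to 25 makes exactly 4 down-moves and 4 right-moves in some order.
With no other constraints that would be C(8,4) = 70 routes.
Split at 4 and multiply the segment counts (each segment already excludes blocked cells): 1→4: 1; 4→25: 3; product = 3.
That gives 3 routes.

3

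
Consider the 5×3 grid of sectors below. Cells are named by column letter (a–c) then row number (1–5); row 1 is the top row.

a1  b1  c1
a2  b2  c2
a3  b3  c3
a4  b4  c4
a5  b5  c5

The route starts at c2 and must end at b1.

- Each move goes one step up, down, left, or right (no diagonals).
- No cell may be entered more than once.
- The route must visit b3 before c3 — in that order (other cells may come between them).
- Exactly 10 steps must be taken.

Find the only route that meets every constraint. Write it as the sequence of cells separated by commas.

The waypoints must appear in the order b3, c3, with no cell reused.
Route from c2: left 1 to b2, down 1 to b3, right 1 to c3, down 1 to c4, left 2 to a4, up 3 to a1, right 1 to b1 — 10 moves in all.
Check: order respected (b3 at step 2, c3 at step 3); 10 moves as required.

c2, b2, b3, c3, c4, b4, a4, a3, a2, a1, b1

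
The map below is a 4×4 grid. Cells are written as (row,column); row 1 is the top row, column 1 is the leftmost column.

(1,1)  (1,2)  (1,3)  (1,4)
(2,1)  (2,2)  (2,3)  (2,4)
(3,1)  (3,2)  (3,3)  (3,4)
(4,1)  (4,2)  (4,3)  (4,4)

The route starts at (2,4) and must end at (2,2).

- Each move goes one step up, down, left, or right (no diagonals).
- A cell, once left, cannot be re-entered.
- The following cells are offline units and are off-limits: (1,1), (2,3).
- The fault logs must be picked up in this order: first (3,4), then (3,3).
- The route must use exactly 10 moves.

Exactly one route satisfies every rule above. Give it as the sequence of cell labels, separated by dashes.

(2,4) - (3,4) - (4,4) - (4,3) - (3,3) - (3,2) - (4,2) - (4,1) - (3,1) - (2,1) - (2,2)

The waypoints must appear in the order (3,4), (3,3), with no cell reused.
Route from (2,4): down 2 to (4,4), left 1 to (4,3), up 1 to (3,3), left 1 to (3,2), down 1 to (4,2), left 1 to (4,1), up 2 to (2,1), right 1 to (2,2) — 10 moves in all.
Check: order respected ((3,4) at step 1, (3,3) at step 4); 10 moves as required.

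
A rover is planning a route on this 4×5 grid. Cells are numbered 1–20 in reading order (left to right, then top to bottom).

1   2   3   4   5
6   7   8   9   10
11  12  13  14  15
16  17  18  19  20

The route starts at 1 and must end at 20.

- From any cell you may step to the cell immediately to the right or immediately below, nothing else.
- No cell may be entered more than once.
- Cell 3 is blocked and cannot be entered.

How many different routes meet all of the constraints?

A right/down-only route from 1 to 20 makes exactly 3 down-moves and 4 right-moves in some order.
With no other constraints that would be C(7,3) = 35 routes.
Subtract routes through each blocked cell (inclusion–exclusion for overlaps): − through 3: 10 → 25.
That gives 25 routes.

25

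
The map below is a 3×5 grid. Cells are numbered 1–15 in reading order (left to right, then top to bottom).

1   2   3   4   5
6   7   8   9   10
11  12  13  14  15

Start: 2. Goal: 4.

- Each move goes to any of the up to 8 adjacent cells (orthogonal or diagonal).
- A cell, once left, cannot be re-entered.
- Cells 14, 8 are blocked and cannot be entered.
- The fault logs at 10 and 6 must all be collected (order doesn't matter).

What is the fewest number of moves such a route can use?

6

Any route passes through 10 and 6 in some order between 2 and 4. Summing Chebyshev distances along each leg and taking the cheapest ordering (2 → 6 → 10 → 4) gives a lower bound of 1 + 4 + 1 = 6 moves.
A route of 6 moves achieves this: 2 → 6 → 7 → 3 → 9 → 10 → 4.
Since 6 matches the lower bound, it is optimal.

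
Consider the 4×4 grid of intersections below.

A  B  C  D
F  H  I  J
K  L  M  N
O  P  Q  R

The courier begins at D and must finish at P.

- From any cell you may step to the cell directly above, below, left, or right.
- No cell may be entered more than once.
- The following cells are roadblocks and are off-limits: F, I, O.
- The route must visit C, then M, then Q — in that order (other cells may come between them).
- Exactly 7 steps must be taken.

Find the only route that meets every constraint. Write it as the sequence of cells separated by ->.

The waypoints must appear in the order C, M, Q, with no cell reused.
Route from D: left 2 to B, down 2 to L, right 1 to M, down 1 to Q, left 1 to P — 7 moves in all.
Check: order respected (C at step 1, M at step 5, Q at step 6); 7 moves as required.

D -> C -> B -> H -> L -> M -> Q -> P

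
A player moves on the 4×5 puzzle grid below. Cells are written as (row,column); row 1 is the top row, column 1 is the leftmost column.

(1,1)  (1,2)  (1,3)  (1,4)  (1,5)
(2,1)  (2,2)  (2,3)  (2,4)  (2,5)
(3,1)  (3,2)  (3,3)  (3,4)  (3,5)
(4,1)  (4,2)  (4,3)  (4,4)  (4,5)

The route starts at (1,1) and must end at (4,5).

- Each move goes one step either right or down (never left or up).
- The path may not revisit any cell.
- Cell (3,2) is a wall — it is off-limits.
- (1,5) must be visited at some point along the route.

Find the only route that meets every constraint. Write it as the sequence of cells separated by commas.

Moves only go right or down, so the column and row indices never decrease.
Route from (1,1): right 4 to (1,5), down 3 to (4,5) — 7 moves in all.
Check: all required cells visited.

(1,1), (1,2), (1,3), (1,4), (1,5), (2,5), (3,5), (4,5)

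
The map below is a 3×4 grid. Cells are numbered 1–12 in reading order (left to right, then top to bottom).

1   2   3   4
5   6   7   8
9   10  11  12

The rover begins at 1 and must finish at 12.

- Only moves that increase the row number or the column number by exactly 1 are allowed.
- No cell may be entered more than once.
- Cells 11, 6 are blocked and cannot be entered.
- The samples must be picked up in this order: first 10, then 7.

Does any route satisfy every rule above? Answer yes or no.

no

7 lies above 10, so going from 10 to 7 would need an upward move — but moves only go right/down, so 10 cannot be visited before 7.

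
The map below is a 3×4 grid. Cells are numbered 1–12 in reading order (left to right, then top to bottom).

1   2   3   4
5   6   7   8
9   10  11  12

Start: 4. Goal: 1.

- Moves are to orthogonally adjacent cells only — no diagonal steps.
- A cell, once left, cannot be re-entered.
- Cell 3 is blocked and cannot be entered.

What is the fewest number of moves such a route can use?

The Manhattan distance from 4 to 1 is |1−1| + |4−1| = 3, so at least 3 moves are needed.
That bound ignores the blocked cells. Measuring each leg by the fewest moves that actually steer around them (4→1: 5) raises the lower bound to 5.
A route of 5 moves exists: 4 → 8 → 7 → 6 → 2 → 1.
Since 5 matches that lower bound, it is optimal.

5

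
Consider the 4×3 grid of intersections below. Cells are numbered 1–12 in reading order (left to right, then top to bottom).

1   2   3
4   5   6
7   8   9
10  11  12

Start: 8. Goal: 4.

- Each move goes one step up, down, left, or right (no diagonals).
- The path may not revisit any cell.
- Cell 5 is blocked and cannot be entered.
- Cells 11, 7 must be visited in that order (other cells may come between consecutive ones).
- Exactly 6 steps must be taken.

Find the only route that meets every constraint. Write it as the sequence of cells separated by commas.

The waypoints must appear in the order 11, 7, with no cell reused.
Route from 8: right to 9, down to 12, 2× left (reaching 10), 2× up (reaching 4) — 6 moves in all.
Check: order respected (11 at step 3, 7 at step 5); 6 moves as required.

8, 9, 12, 11, 10, 7, 4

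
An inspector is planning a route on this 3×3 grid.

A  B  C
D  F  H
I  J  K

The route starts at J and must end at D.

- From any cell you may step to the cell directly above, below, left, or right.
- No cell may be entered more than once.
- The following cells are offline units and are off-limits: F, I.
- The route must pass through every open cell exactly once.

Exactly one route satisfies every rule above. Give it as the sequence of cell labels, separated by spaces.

Need to visit all 7 open cells exactly once, starting at J and ending at D.
Cell A has only two open neighbours (D and B), so the path must pass straight through it: one of those is the cell it's entered from and the other is where it exits.
Route from J: right 1 to K, up 2 to C, left 2 to A, down 1 to D — 6 moves in all.
Check: all 7 open cells covered.

J K H C B A D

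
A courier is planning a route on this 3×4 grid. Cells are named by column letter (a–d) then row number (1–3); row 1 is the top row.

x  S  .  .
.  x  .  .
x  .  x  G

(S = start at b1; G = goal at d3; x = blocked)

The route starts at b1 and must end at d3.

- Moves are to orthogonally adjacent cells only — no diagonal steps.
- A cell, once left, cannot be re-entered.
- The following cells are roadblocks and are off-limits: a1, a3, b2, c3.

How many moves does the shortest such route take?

The Manhattan distance from b1 to d3 is |1−3| + |2−4| = 4, so at least 4 moves are needed.
A route of 4 moves achieves this: b1 → c1 → c2 → d2 → d3.
Since 4 matches the lower bound, it is optimal.

4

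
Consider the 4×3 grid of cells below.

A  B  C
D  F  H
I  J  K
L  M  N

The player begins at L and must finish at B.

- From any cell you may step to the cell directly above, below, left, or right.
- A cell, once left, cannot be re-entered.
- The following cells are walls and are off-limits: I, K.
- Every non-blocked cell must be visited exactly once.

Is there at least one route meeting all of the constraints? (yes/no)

Cell N has only one open neighbour but is neither the start nor the goal, so a Hamiltonian route would have to both enter and leave it through the same neighbour — impossible without revisiting.

no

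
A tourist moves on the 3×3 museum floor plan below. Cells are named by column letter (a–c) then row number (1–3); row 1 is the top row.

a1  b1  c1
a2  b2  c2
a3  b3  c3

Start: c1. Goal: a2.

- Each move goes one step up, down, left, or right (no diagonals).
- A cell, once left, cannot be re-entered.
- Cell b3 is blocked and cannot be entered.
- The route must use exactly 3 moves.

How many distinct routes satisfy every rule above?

Need simple routes of exactly 3 moves from c1 to a2 (Manhattan distance 3, so 0 moves are spent on a detour and 0 undoing it).
Enumerating: c1 c2 b2 a2 | c1 b1 b2 a2 | c1 b1 a1 a2.
That gives 3 routes.

3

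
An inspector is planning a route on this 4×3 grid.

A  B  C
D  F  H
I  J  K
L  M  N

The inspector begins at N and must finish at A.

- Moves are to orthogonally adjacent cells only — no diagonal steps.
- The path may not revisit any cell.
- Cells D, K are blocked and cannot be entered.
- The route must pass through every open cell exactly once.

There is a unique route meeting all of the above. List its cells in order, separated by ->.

N -> M -> L -> I -> J -> F -> H -> C -> B -> A

Need to visit all 10 open cells exactly once, starting at N and ending at A.
Cell I has only two open neighbours (L and J), so the path must pass straight through it: one of those is the cell it's entered from and the other is where it exits.
Route from N: left 2 to L, up 1 to I, right 1 to J, up 1 to F, right 1 to H, up 1 to C, left 2 to A — 9 moves in all.
Check: all 10 open cells covered.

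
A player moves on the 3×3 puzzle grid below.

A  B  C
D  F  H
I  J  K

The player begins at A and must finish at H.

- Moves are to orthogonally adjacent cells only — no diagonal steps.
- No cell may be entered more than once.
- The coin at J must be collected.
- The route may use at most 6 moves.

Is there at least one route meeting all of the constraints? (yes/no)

yes

One route that works: A → D → I → J → F → H.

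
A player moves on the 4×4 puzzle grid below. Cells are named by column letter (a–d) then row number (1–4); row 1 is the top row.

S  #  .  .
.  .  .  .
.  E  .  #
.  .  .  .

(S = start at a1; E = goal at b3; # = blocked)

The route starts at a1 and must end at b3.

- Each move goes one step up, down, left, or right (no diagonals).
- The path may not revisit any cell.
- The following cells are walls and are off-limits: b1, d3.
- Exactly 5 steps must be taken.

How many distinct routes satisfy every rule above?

2

Need simple routes of exactly 5 moves from a1 to b3 (Manhattan distance 3, so 1 moves are spent on a detour and 1 undoing it).
Enumerating: a1 a2 a3 a4 b4 b3 | a1 a2 b2 c2 c3 b3.
That gives 2 routes.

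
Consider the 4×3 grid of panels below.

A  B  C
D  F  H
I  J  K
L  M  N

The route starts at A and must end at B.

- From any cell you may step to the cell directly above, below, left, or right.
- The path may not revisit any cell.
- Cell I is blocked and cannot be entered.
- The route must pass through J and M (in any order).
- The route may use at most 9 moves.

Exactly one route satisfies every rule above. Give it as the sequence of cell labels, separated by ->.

The 9-move cap with required stops at J, M leaves no slack for detours.
Route from A: down to D, right to F, 2× down (reaching M), right to N, 3× up (reaching C), left to B — 9 moves in all.
Check: all required cells visited; 9 ≤ 9 moves.

A -> D -> F -> J -> M -> N -> K -> H -> C -> B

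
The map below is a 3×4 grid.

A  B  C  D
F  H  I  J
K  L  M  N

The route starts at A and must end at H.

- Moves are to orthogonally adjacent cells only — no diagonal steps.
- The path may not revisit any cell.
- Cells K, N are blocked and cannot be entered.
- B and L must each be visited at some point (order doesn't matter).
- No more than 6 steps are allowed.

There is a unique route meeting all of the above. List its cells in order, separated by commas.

A, B, C, I, M, L, H

The 6-move cap with required stops at B, L leaves no slack for detours.
Route from A: right 2 to C, down 2 to M, left 1 to L, up 1 to H — 6 moves in all.
Check: all required cells visited; 6 ≤ 6 moves.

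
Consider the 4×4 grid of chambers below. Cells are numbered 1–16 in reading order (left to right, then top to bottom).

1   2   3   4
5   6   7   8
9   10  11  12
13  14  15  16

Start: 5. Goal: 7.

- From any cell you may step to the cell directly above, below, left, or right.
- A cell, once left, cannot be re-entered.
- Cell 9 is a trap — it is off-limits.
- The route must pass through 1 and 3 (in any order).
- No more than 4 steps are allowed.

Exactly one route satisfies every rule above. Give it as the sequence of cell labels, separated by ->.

5 -> 1 -> 2 -> 3 -> 7

The 4-move cap with required stops at 1, 3 leaves no slack for detours.
Route from 5: up 1 to 1, right 2 to 3, down 1 to 7 — 4 moves in all.
Check: all required cells visited; 4 ≤ 4 moves.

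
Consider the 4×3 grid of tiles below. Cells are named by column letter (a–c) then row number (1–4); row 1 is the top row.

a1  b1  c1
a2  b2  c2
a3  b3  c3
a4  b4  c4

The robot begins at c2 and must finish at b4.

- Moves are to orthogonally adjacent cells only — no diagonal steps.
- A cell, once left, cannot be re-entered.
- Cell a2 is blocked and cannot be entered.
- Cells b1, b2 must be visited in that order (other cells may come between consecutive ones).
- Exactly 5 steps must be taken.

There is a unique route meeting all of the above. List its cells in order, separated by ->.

c2 -> c1 -> b1 -> b2 -> b3 -> b4

The waypoints must appear in the order b1, b2, with no cell reused.
Route from c2: up 1 to c1, left 1 to b1, down 3 to b4 — 5 moves in all.
Check: order respected (b1 at step 2, b2 at step 3); 5 moves as required.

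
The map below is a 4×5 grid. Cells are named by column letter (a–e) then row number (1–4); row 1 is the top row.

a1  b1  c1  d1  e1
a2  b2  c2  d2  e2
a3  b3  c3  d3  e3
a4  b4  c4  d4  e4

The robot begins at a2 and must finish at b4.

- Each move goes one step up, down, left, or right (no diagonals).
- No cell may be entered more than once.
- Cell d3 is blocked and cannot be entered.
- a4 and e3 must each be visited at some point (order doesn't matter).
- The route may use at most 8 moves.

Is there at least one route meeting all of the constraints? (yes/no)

Even ignoring the no-revisit rule, getting from a2 to b4, taking the cheapest ordering a2 → e3 → a4 → b4 needs at least 5 + 5 + 1 = 11 moves (Manhattan distance per leg), which exceeds the 8-move limit.

no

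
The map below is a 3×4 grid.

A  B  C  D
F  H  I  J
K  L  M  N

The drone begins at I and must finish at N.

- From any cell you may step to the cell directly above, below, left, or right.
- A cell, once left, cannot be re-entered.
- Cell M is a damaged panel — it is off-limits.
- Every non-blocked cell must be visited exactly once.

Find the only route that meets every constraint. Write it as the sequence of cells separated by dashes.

I - H - L - K - F - A - B - C - D - J - N

Need to visit all 11 open cells exactly once, starting at I and ending at N.
Route from I: left 1 to H, down 1 to L, left 1 to K, up 2 to A, right 3 to D, down 2 to N — 10 moves in all.
Check: all 11 open cells covered.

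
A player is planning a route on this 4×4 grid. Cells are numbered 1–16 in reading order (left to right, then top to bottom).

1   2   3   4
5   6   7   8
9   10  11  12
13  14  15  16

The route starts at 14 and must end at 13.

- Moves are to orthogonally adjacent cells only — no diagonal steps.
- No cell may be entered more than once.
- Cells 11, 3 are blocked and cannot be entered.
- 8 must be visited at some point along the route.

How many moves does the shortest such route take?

9

Any route passes through 8 somewhere between 14 and 13. Summing Manhattan distances along the two legs (14 → 8 → 13) gives a lower bound of 4 + 5 = 9 moves.
A route of 9 moves achieves this: 14 → 15 → 16 → 12 → 8 → 7 → 6 → 10 → 9 → 13.
Since 9 matches the lower bound, it is optimal.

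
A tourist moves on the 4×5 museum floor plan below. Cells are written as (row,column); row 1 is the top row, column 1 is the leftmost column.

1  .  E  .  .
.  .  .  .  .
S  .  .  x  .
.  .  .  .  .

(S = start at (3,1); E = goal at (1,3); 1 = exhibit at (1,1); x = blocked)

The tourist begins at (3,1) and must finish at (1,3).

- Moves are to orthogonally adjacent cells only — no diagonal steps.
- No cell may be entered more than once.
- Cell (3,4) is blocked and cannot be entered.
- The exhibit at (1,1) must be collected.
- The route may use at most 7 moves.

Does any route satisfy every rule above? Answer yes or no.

yes

One route that works: (3,1) → (2,1) → (1,1) → (1,2) → (1,3).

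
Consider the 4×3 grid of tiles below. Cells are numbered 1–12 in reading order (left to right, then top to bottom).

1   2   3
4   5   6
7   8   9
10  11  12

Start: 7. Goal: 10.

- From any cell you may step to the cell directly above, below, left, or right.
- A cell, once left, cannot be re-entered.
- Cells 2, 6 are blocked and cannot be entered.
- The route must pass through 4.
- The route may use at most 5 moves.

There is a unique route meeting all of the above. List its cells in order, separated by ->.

Any route must reach 4 and still end at 10 within 5 moves, so the order of the required stops is forced.
Route from 7: up 1 to 4, right 1 to 5, down 2 to 11, left 1 to 10 — 5 moves in all.
Check: all required cells visited; 5 ≤ 5 moves.

7 -> 4 -> 5 -> 8 -> 11 -> 10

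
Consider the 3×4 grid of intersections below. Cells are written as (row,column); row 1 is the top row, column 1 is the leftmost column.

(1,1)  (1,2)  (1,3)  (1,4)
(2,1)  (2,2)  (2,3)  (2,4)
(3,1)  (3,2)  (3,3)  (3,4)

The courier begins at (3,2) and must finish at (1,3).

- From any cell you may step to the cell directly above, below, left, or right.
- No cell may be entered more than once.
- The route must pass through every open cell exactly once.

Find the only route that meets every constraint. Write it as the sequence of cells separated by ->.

Need to visit all 12 open cells exactly once, starting at (3,2) and ending at (1,3).
Cell (3,4) has only two open neighbours ((2,4) and (3,3)), so the path must pass straight through it: one of those is the cell it's entered from and the other is where it exits.
Route from (3,2): left 1 to (3,1), up 2 to (1,1), right 1 to (1,2), down 1 to (2,2), right 1 to (2,3), down 1 to (3,3), right 1 to (3,4), up 2 to (1,4), left 1 to (1,3) — 11 moves in all.
Check: all 12 open cells covered.

(3,2) -> (3,1) -> (2,1) -> (1,1) -> (1,2) -> (2,2) -> (2,3) -> (3,3) -> (3,4) -> (2,4) -> (1,4) -> (1,3)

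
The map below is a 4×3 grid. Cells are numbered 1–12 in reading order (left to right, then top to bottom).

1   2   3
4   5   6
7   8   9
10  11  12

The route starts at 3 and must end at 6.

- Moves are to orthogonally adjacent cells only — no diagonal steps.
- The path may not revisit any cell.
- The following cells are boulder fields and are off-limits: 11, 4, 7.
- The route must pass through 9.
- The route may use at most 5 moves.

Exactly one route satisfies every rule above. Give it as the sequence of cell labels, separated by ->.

3 -> 2 -> 5 -> 8 -> 9 -> 6

Any route must reach 9 and still end at 6 within 5 moves, so the order of the required stops is forced.
Route from 3: left 1 to 2, down 2 to 8, right 1 to 9, up 1 to 6 — 5 moves in all.
Check: all required cells visited; 5 ≤ 5 moves.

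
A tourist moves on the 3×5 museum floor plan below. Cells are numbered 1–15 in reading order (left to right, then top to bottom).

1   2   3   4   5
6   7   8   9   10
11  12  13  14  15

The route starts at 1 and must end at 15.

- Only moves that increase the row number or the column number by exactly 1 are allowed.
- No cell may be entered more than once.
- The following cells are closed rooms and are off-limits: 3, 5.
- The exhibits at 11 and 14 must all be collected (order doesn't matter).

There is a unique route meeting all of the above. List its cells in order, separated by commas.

1, 6, 11, 12, 13, 14, 15

Moves only go right or down, so the column and row indices never decrease.
Route from 1: 2× down (reaching 11), 4× right (reaching 15) — 6 moves in all.
Check: all required cells visited.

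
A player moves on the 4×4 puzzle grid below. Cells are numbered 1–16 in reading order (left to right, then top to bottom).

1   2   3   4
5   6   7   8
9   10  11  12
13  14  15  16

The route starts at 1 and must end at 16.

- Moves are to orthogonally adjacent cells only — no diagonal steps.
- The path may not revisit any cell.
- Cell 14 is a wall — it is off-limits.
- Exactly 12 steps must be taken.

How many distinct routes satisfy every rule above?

9

Need simple routes of exactly 12 moves from 1 to 16 (Manhattan distance 6, so 3 moves are spent on a detour and 3 undoing it).
Branch systematically from the start, pruning whenever the remaining move budget drops below the Manhattan distance to 16 or differs from it in parity. Grouping the completions by first move — via 5: 6; via 2: 3 — and summing: 6 + 3 = 9.
That gives 9 routes.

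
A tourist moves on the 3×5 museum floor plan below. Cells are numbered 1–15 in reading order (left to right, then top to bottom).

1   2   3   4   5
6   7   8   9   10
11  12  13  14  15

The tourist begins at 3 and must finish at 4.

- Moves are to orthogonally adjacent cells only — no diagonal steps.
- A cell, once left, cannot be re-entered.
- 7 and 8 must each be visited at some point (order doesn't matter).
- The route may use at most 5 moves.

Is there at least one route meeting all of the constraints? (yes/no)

One route that works: 3 → 2 → 7 → 8 → 9 → 4.

yes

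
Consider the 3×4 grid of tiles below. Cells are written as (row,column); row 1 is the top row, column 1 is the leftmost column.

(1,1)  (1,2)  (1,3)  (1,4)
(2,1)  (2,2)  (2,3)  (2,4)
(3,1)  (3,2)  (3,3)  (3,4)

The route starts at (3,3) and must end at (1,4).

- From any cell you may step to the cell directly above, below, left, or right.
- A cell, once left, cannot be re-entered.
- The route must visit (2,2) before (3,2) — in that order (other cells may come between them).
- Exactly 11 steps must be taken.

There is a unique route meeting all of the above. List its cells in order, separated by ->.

(3,3) -> (3,4) -> (2,4) -> (2,3) -> (2,2) -> (3,2) -> (3,1) -> (2,1) -> (1,1) -> (1,2) -> (1,3) -> (1,4)

The waypoints must appear in the order (2,2), (3,2), with no cell reused.
Route from (3,3): right 1 to (3,4), up 1 to (2,4), left 2 to (2,2), down 1 to (3,2), left 1 to (3,1), up 2 to (1,1), right 3 to (1,4) — 11 moves in all.
Check: order respected ((2,2) at step 4, (3,2) at step 5); 11 moves as required.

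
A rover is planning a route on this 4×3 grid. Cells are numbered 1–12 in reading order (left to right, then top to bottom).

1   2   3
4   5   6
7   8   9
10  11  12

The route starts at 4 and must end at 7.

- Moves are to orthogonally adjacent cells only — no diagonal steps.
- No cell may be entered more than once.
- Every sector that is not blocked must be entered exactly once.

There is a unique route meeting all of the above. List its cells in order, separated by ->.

4 -> 1 -> 2 -> 3 -> 6 -> 5 -> 8 -> 9 -> 12 -> 11 -> 10 -> 7

Need to visit all 12 open cells exactly once, starting at 4 and ending at 7.
Cell 3 has only two open neighbours (6 and 2), so the path must pass straight through it: one of those is the cell it's entered from and the other is where it exits.
Route from 4: up 1 to 1, right 2 to 3, down 1 to 6, left 1 to 5, down 1 to 8, right 1 to 9, down 1 to 12, left 2 to 10, up 1 to 7 — 11 moves in all.
Check: all 12 open cells covered.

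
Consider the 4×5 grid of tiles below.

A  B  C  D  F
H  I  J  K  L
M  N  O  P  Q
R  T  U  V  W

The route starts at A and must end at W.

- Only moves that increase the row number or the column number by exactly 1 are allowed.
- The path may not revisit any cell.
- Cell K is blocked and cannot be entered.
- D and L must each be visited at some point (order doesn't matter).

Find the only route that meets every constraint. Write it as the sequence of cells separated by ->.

A -> B -> C -> D -> F -> L -> Q -> W

Moves only go right or down, so the column and row indices never decrease.
Route from A: right 4 to F, down 3 to W — 7 moves in all.
Check: all required cells visited.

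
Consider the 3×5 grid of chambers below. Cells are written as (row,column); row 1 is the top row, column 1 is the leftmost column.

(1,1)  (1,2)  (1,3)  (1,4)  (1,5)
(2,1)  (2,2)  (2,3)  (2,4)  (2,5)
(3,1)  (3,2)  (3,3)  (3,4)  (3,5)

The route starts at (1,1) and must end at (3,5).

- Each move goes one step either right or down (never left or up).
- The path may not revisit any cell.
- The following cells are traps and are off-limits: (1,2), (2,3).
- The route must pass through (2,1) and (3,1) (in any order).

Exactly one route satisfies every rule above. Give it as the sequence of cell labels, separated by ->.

Moves only go right or down, so the column and row indices never decrease.
Route from (1,1): 2× down (reaching (3,1)), 4× right (reaching (3,5)) — 6 moves in all.
Check: all required cells visited.

(1,1) -> (2,1) -> (3,1) -> (3,2) -> (3,3) -> (3,4) -> (3,5)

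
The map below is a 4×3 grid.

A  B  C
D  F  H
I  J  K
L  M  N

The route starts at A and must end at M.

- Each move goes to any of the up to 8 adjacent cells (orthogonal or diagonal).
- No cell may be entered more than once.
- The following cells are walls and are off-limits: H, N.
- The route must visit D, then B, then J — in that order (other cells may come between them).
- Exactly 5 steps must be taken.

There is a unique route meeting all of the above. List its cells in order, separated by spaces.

A D B F J M

The waypoints must appear in the order D, B, J, with no cell reused.
Route from A: down to D, up-right to B, 3× down (reaching M) — 5 moves in all.
Check: order respected (D at step 1, B at step 2, J at step 4); 5 moves as required.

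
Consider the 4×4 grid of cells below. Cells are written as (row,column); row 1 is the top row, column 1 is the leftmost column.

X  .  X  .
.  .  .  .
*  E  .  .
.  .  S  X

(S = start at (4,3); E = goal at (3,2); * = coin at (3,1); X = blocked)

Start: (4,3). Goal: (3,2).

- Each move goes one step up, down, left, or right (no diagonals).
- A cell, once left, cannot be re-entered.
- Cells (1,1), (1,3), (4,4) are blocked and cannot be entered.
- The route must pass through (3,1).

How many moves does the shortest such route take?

4

Any route passes through (3,1) somewhere between (4,3) and (3,2). Summing Manhattan distances along the two legs ((4,3) → (3,1) → (3,2)) gives a lower bound of 3 + 1 = 4 moves.
A route of 4 moves achieves this: (4,3) → (4,2) → (4,1) → (3,1) → (3,2).
Since 4 matches the lower bound, it is optimal.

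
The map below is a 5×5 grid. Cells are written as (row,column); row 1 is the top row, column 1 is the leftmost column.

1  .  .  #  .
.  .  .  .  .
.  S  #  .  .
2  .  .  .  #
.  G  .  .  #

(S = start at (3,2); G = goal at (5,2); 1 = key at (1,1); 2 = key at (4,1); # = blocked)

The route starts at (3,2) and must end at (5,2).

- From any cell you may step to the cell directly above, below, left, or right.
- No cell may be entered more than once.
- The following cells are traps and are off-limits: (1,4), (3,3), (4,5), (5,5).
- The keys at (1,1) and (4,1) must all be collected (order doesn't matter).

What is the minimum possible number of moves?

8

Any route passes through (1,1) and (4,1) in some order between (3,2) and (5,2). Summing Manhattan distances along each leg and taking the cheapest ordering ((3,2) → (1,1) → (4,1) → (5,2)) gives a lower bound of 3 + 3 + 2 = 8 moves.
A route of 8 moves achieves this: (3,2) → (2,2) → (1,2) → (1,1) → (2,1) → (3,1) → (4,1) → (5,1) → (5,2).
Since 8 matches the lower bound, it is optimal.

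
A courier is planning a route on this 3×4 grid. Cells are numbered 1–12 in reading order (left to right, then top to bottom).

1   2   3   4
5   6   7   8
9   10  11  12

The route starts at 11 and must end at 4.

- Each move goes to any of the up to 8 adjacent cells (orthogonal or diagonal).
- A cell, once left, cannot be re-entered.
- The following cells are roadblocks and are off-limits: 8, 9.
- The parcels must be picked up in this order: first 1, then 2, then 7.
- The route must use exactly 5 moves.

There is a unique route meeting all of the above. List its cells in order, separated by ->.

The waypoints must appear in the order 1, 2, 7, with no cell reused.
Route from 11: 2× up-left (reaching 1), right to 2, down-right to 7, up-right to 4 — 5 moves in all.
Check: order respected (1 at step 2, 2 at step 3, 7 at step 4); 5 moves as required.

11 -> 6 -> 1 -> 2 -> 7 -> 4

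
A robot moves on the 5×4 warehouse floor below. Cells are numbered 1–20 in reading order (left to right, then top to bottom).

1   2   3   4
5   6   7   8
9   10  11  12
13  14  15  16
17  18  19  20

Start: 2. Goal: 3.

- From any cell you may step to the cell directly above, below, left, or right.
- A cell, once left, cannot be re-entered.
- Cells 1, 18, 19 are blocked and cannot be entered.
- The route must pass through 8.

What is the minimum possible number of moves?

5

Any route passes through 8 somewhere between 2 and 3. Summing Manhattan distances along the two legs (2 → 8 → 3) gives a lower bound of 3 + 2 = 5 moves.
A route of 5 moves achieves this: 2 → 6 → 7 → 8 → 4 → 3.
Since 5 matches the lower bound, it is optimal.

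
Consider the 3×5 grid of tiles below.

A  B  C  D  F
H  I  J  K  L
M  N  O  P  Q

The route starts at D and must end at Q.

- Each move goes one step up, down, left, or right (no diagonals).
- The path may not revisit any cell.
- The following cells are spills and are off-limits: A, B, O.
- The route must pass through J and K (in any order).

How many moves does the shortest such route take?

Any route passes through J and K in some order between D and Q. Summing Manhattan distances along each leg and taking the cheapest ordering (D → J → K → Q) gives a lower bound of 2 + 1 + 2 = 5 moves.
A route of 5 moves achieves this: D → C → J → K → P → Q.
Since 5 matches the lower bound, it is optimal.

5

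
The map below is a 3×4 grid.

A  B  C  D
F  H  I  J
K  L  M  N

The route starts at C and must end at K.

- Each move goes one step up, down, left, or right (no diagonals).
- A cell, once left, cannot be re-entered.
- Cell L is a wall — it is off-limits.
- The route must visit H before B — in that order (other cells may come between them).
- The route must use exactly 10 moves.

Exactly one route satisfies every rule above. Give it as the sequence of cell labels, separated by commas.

The waypoints must appear in the order H, B, with no cell reused.
Route from C: right to D, 2× down (reaching N), left to M, up to I, left to H, up to B, left to A, 2× down (reaching K) — 10 moves in all.
Check: order respected (H at step 6, B at step 7); 10 moves as required.

C, D, J, N, M, I, H, B, A, F, K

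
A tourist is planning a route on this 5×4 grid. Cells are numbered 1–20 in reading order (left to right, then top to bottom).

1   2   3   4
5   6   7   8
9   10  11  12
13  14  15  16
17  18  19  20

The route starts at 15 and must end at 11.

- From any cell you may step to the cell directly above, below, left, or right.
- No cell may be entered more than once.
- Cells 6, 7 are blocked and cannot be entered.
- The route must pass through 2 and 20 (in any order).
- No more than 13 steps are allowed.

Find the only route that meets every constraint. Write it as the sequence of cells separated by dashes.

The budget equals the shortest possible length, so every move has to be on a shortest route through the required cells.
Route from 15: down to 19, right to 20, 4× up (reaching 4), 3× left (reaching 1), 2× down (reaching 9), 2× right (reaching 11) — 13 moves in all.
Check: all required cells visited; 13 ≤ 13 moves.

15 - 19 - 20 - 16 - 12 - 8 - 4 - 3 - 2 - 1 - 5 - 9 - 10 - 11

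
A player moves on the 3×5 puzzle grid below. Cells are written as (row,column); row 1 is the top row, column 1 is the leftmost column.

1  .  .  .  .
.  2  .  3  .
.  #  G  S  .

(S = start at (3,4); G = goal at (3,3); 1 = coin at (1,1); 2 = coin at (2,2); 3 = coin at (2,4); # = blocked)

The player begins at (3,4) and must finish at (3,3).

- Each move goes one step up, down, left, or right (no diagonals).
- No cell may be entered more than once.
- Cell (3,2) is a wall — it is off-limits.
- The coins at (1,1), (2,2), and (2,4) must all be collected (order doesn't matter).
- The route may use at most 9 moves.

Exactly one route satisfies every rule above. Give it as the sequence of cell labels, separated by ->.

(3,4) -> (2,4) -> (1,4) -> (1,3) -> (1,2) -> (1,1) -> (2,1) -> (2,2) -> (2,3) -> (3,3)

Any route must reach (1,1), (2,2), and (2,4) and still end at (3,3) within 9 moves, so the order of the required stops is forced.
Route from (3,4): up 2 to (1,4), left 3 to (1,1), down 1 to (2,1), right 2 to (2,3), down 1 to (3,3) — 9 moves in all.
Check: all required cells visited; 9 ≤ 9 moves.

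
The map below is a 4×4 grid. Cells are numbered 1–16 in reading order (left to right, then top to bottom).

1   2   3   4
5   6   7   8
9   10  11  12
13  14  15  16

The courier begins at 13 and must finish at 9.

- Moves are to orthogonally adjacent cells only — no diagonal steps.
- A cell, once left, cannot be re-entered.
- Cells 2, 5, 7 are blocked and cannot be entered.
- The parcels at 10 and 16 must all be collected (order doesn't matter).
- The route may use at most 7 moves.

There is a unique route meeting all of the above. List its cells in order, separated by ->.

The 7-move cap with required stops at 10, 16 leaves no slack for detours.
Route from 13: 3× right (reaching 16), up to 12, 3× left (reaching 9) — 7 moves in all.
Check: all required cells visited; 7 ≤ 7 moves.

13 -> 14 -> 15 -> 16 -> 12 -> 11 -> 10 -> 9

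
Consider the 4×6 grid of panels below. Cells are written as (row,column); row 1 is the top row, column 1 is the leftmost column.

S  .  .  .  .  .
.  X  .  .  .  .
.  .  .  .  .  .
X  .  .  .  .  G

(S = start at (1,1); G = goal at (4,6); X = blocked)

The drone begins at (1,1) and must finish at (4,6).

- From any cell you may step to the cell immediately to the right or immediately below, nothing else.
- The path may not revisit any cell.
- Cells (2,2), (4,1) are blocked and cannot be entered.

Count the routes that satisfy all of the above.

A right/down-only route from (1,1) to (4,6) makes exactly 3 down-moves and 5 right-moves in some order.
With no other constraints that would be C(8,3) = 56 routes.
Subtract routes through each blocked cell (inclusion–exclusion for overlaps): − through (2,2): 30 − through (4,1): 1 → 25.
That gives 25 routes.

25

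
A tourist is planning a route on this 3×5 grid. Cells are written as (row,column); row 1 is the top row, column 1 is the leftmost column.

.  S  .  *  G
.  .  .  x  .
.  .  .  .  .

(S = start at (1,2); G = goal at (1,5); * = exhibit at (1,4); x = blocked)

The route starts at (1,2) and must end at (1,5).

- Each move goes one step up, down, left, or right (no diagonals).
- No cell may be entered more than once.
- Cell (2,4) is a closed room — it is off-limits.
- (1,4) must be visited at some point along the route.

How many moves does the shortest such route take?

3

Any route passes through (1,4) somewhere between (1,2) and (1,5). Summing Manhattan distances along the two legs ((1,2) → (1,4) → (1,5)) gives a lower bound of 2 + 1 = 3 moves.
A route of 3 moves achieves this: (1,2) → (1,3) → (1,4) → (1,5).
Since 3 matches the lower bound, it is optimal.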